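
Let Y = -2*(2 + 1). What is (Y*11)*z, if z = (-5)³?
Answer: 8250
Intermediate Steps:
z = -125
Y = -6 (Y = -2*3 = -6)
(Y*11)*z = -6*11*(-125) = -66*(-125) = 8250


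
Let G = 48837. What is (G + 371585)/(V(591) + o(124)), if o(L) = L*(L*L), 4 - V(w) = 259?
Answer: 420422/1906369 ≈ 0.22054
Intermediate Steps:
V(w) = -255 (V(w) = 4 - 1*259 = 4 - 259 = -255)
o(L) = L³ (o(L) = L*L² = L³)
(G + 371585)/(V(591) + o(124)) = (48837 + 371585)/(-255 + 124³) = 420422/(-255 + 1906624) = 420422/1906369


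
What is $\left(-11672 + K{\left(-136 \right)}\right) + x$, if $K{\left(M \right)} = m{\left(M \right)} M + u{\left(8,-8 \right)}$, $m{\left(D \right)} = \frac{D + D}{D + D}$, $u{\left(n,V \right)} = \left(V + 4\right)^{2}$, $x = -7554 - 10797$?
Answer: $-30143$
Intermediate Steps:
$x = -18351$
$u{\left(n,V \right)} = \left(4 + V\right)^{2}$
$m{\left(D \right)} = 1$ ($m{\left(D \right)} = \frac{2 D}{2 D} = 2 D \frac{1}{2 D} = 1$)
$K{\left(M \right)} = 16 + M$ ($K{\left(M \right)} = 1 M + \left(4 - 8\right)^{2} = M + \left(-4\right)^{2} = M + 16 = 16 + M$)
$\left(-11672 + K{\left(-136 \right)}\right) + x = \left(-11672 + \left(16 - 136\right)\right) - 18351 = \left(-11672 - 120\right) - 18351 = -11792 - 18351 = -30143$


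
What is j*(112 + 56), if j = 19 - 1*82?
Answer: -10584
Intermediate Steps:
j = -63 (j = 19 - 82 = -63)
j*(112 + 56) = -63*(112 + 56) = -63*168 = -10584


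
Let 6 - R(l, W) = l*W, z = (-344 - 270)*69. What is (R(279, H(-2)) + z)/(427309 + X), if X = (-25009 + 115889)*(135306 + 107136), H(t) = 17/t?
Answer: -79977/44067112538 ≈ -1.8149e-6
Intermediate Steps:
z = -42366 (z = -614*69 = -42366)
X = 22033128960 (X = 90880*242442 = 22033128960)
R(l, W) = 6 - W*l (R(l, W) = 6 - l*W = 6 - W*l)
(R(279, H(-2)) + z)/(427309 + X) = ((6 - 1*17/(-2)*279) - 42366)/(427309 + 22033128960) = ((6 - 1*17*(-1/2)*279) - 42366)/22033556269 = ((6 - 1*(-17/2)*279) - 42366)*(1/22033556269) = ((6 + 4743/2) - 42366)*(1/22033556269) = (4755/2 - 42366)*(1/22033556269) = -79977/2*1/22033556269 = -79977/44067112538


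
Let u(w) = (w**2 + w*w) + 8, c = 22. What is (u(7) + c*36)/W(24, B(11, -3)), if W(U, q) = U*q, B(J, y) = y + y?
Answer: -449/72 ≈ -6.2361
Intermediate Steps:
B(J, y) = 2*y
u(w) = 8 + 2*w**2 (u(w) = (w**2 + w**2) + 8 = 2*w**2 + 8 = 8 + 2*w**2)
(u(7) + c*36)/W(24, B(11, -3)) = ((8 + 2*7**2) + 22*36)/((24*(2*(-3)))) = ((8 + 2*49) + 792)/((24*(-6))) = ((8 + 98) + 792)/(-144) = (106 + 792)*(-1/144) = 898*(-1/144) = -449/72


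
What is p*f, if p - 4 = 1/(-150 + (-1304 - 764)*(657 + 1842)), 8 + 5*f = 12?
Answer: 41344654/12920205 ≈ 3.2000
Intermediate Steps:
f = ⅘ (f = -8/5 + (⅕)*12 = -8/5 + 12/5 = ⅘ ≈ 0.80000)
p = 20672327/5168082 (p = 4 + 1/(-150 + (-1304 - 764)*(657 + 1842)) = 4 + 1/(-150 - 2068*2499) = 4 + 1/(-150 - 5167932) = 4 + 1/(-5168082) = 4 - 1/5168082 = 20672327/5168082 ≈ 4.0000)
p*f = (20672327/5168082)*(⅘) = 41344654/12920205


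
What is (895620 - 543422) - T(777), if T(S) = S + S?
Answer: 350644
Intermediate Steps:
T(S) = 2*S
(895620 - 543422) - T(777) = (895620 - 543422) - 2*777 = 352198 - 1*1554 = 352198 - 1554 = 350644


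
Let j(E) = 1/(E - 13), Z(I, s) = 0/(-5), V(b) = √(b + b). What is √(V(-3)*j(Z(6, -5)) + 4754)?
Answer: √(803426 - 13*I*√6)/13 ≈ 68.949 - 0.0013664*I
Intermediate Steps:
V(b) = √2*√b (V(b) = √(2*b) = √2*√b)
Z(I, s) = 0 (Z(I, s) = 0*(-⅕) = 0)
j(E) = 1/(-13 + E)
√(V(-3)*j(Z(6, -5)) + 4754) = √((√2*√(-3))/(-13 + 0) + 4754) = √((√2*(I*√3))/(-13) + 4754) = √((I*√6)*(-1/13) + 4754) = √(-I*√6/13 + 4754) = √(4754 - I*√6/13)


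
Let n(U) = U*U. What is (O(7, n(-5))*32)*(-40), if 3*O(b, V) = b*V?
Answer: -224000/3 ≈ -74667.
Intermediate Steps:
n(U) = U**2
O(b, V) = V*b/3 (O(b, V) = (b*V)/3 = (V*b)/3 = V*b/3)
(O(7, n(-5))*32)*(-40) = (((1/3)*(-5)**2*7)*32)*(-40) = (((1/3)*25*7)*32)*(-40) = ((175/3)*32)*(-40) = (5600/3)*(-40) = -224000/3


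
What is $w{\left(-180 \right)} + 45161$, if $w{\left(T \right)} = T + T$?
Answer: $44801$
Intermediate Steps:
$w{\left(T \right)} = 2 T$
$w{\left(-180 \right)} + 45161 = 2 \left(-180\right) + 45161 = -360 + 45161 = 44801$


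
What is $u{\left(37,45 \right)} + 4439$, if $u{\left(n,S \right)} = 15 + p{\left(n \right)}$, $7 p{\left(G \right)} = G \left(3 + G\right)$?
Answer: $\frac{32658}{7} \approx 4665.4$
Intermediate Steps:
$p{\left(G \right)} = \frac{G \left(3 + G\right)}{7}$
$u{\left(n,S \right)} = 15 + \frac{n \left(3 + n\right)}{7}$
$u{\left(37,45 \right)} + 4439 = \left(15 + \frac{1}{7} \cdot 37 \left(3 + 37\right)\right) + 4439 = \left(15 + \frac{1}{7} \cdot 37 \cdot 40\right) + 4439 = \left(15 + \frac{1480}{7}\right) + 4439 = \frac{1585}{7} + 4439 = \frac{32658}{7}$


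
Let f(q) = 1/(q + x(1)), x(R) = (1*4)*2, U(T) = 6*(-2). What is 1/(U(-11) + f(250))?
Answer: -258/3095 ≈ -0.083360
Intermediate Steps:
U(T) = -12
x(R) = 8 (x(R) = 4*2 = 8)
f(q) = 1/(8 + q) (f(q) = 1/(q + 8) = 1/(8 + q))
1/(U(-11) + f(250)) = 1/(-12 + 1/(8 + 250)) = 1/(-12 + 1/258) = 1/(-3095/258) = -258/3095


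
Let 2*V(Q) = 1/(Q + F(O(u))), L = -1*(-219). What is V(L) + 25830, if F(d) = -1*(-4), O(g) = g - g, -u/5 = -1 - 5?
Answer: 11520181/446 ≈ 25830.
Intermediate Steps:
L = 219
u = 30 (u = -5*(-1 - 5) = -5*(-6) = 30)
O(g) = 0
F(d) = 4
V(Q) = 1/(2*(4 + Q)) (V(Q) = 1/(2*(Q + 4)) = 1/(2*(4 + Q)))
V(L) + 25830 = 1/(2*(4 + 219)) + 25830 = (1/2)/223 + 25830 = (1/2)*(1/223) + 25830 = 1/446 + 25830 = 11520181/446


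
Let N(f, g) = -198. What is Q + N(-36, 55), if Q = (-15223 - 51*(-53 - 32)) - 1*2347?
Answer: -13433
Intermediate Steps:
Q = -13235 (Q = (-15223 - 51*(-85)) - 2347 = (-15223 + 4335) - 2347 = -10888 - 2347 = -13235)
Q + N(-36, 55) = -13235 - 198 = -13433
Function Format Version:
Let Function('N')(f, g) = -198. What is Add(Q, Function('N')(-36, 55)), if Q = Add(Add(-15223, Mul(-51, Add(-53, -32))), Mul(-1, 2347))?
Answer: -13433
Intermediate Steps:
Q = -13235 (Q = Add(Add(-15223, Mul(-51, -85)), -2347) = Add(Add(-15223, 4335), -2347) = Add(-10888, -2347) = -13235)
Add(Q, Function('N')(-36, 55)) = Add(-13235, -198) = -13433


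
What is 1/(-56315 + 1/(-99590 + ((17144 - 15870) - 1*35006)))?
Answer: -133322/7508028431 ≈ -1.7757e-5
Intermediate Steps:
1/(-56315 + 1/(-99590 + ((17144 - 15870) - 1*35006))) = 1/(-56315 + 1/(-99590 + (1274 - 35006))) = 1/(-56315 + 1/(-99590 - 33732)) = 1/(-56315 + 1/(-133322)) = 1/(-56315 - 1/133322) = 1/(-7508028431/133322) = -133322/7508028431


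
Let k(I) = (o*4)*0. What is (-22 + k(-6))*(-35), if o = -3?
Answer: 770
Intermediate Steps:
k(I) = 0 (k(I) = -3*4*0 = -12*0 = 0)
(-22 + k(-6))*(-35) = (-22 + 0)*(-35) = -22*(-35) = 770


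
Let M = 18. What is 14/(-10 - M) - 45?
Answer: -91/2 ≈ -45.500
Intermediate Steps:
14/(-10 - M) - 45 = 14/(-10 - 1*18) - 45 = 14/(-10 - 18) - 45 = 14/(-28) - 45 = -1/28*14 - 45 = -½ - 45 = -91/2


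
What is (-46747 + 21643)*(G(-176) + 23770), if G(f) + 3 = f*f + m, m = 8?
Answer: -1374469104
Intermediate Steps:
G(f) = 5 + f² (G(f) = -3 + (f*f + 8) = -3 + (f² + 8) = -3 + (8 + f²) = 5 + f²)
(-46747 + 21643)*(G(-176) + 23770) = (-46747 + 21643)*((5 + (-176)²) + 23770) = -25104*((5 + 30976) + 23770) = -25104*(30981 + 23770) = -25104*54751 = -1374469104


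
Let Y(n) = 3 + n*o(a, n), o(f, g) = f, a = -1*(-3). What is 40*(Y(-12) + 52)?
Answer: 760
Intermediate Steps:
a = 3
Y(n) = 3 + 3*n (Y(n) = 3 + n*3 = 3 + 3*n)
40*(Y(-12) + 52) = 40*((3 + 3*(-12)) + 52) = 40*((3 - 36) + 52) = 40*(-33 + 52) = 40*19 = 760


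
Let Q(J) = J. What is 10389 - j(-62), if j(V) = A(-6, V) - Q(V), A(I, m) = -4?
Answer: 10331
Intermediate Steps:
j(V) = -4 - V
10389 - j(-62) = 10389 - (-4 - 1*(-62)) = 10389 - (-4 + 62) = 10389 - 1*58 = 10389 - 58 = 10331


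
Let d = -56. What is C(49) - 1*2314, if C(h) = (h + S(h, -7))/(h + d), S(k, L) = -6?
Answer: -16241/7 ≈ -2320.1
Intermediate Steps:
C(h) = (-6 + h)/(-56 + h) (C(h) = (h - 6)/(h - 56) = (-6 + h)/(-56 + h))
C(49) - 1*2314 = (-6 + 49)/(-56 + 49) - 1*2314 = 43/(-7) - 2314 = -⅐*43 - 2314 = -43/7 - 2314 = -16241/7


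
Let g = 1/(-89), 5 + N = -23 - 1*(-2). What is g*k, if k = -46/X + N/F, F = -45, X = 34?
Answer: 593/68085 ≈ 0.0087097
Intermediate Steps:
N = -26 (N = -5 + (-23 - 1*(-2)) = -5 + (-23 + 2) = -5 - 21 = -26)
g = -1/89 ≈ -0.011236
k = -593/765 (k = -46/34 - 26/(-45) = -46*1/34 - 26*(-1/45) = -23/17 + 26/45 = -593/765 ≈ -0.77516)
g*k = -1/89*(-593/765) = 593/68085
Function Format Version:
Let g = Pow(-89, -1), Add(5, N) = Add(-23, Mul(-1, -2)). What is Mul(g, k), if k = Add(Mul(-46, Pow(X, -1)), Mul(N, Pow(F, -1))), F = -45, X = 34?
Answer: Rational(593, 68085) ≈ 0.0087097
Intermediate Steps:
N = -26 (N = Add(-5, Add(-23, Mul(-1, -2))) = Add(-5, Add(-23, 2)) = Add(-5, -21) = -26)
g = Rational(-1, 89) ≈ -0.011236
k = Rational(-593, 765) (k = Add(Mul(-46, Pow(34, -1)), Mul(-26, Pow(-45, -1))) = Add(Mul(-46, Rational(1, 34)), Mul(-26, Rational(-1, 45))) = Add(Rational(-23, 17), Rational(26, 45)) = Rational(-593, 765) ≈ -0.77516)
Mul(g, k) = Mul(Rational(-1, 89), Rational(-593, 765)) = Rational(593, 68085)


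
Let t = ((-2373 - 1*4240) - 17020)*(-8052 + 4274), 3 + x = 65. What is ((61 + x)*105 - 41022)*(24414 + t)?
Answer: -2510233022016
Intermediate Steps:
x = 62 (x = -3 + 65 = 62)
t = 89285474 (t = ((-2373 - 4240) - 17020)*(-3778) = (-6613 - 17020)*(-3778) = -23633*(-3778) = 89285474)
((61 + x)*105 - 41022)*(24414 + t) = ((61 + 62)*105 - 41022)*(24414 + 89285474) = (123*105 - 41022)*89309888 = (12915 - 41022)*89309888 = -28107*89309888 = -2510233022016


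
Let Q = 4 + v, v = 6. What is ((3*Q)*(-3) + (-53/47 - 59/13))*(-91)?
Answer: 409164/47 ≈ 8705.6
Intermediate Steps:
Q = 10 (Q = 4 + 6 = 10)
((3*Q)*(-3) + (-53/47 - 59/13))*(-91) = ((3*10)*(-3) + (-53/47 - 59/13))*(-91) = (30*(-3) + (-53*1/47 - 59*1/13))*(-91) = (-90 + (-53/47 - 59/13))*(-91) = (-90 - 3462/611)*(-91) = -58452/611*(-91) = 409164/47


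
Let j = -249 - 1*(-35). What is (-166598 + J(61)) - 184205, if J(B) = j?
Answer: -351017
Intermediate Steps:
j = -214 (j = -249 + 35 = -214)
J(B) = -214
(-166598 + J(61)) - 184205 = (-166598 - 214) - 184205 = -166812 - 184205 = -351017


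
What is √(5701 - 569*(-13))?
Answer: √13098 ≈ 114.45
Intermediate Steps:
√(5701 - 569*(-13)) = √(5701 + 7397) = √13098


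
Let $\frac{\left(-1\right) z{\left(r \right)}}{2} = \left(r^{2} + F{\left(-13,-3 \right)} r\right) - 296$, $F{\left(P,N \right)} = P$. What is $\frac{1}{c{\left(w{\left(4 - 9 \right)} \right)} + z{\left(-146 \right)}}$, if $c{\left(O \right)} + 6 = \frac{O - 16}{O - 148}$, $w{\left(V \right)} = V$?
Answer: $- \frac{51}{2337935} \approx -2.1814 \cdot 10^{-5}$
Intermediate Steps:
$c{\left(O \right)} = -6 + \frac{-16 + O}{-148 + O}$ ($c{\left(O \right)} = -6 + \frac{O - 16}{O - 148} = -6 + \frac{-16 + O}{-148 + O}$)
$z{\left(r \right)} = 592 - 2 r^{2} + 26 r$ ($z{\left(r \right)} = - 2 \left(\left(r^{2} - 13 r\right) - 296\right) = - 2 \left(-296 + r^{2} - 13 r\right) = 592 - 2 r^{2} + 26 r$)
$\frac{1}{c{\left(w{\left(4 - 9 \right)} \right)} + z{\left(-146 \right)}} = \frac{1}{\frac{872 - 5 \left(4 - 9\right)}{-148 + \left(4 - 9\right)} + \left(592 - 2 \left(-146\right)^{2} + 26 \left(-146\right)\right)} = \frac{1}{\frac{872 - 5 \left(4 - 9\right)}{-148 + \left(4 - 9\right)} - 45836} = \frac{1}{\frac{872 - -25}{-148 - 5} - 45836} = \frac{1}{\frac{872 + 25}{-153} - 45836} = \frac{1}{\left(- \frac{1}{153}\right) 897 - 45836} = \frac{1}{- \frac{299}{51} - 45836} = \frac{1}{- \frac{2337935}{51}} = - \frac{51}{2337935}$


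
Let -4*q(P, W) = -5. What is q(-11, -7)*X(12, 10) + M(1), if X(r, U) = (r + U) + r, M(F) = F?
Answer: 87/2 ≈ 43.500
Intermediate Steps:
q(P, W) = 5/4 (q(P, W) = -¼*(-5) = 5/4)
X(r, U) = U + 2*r (X(r, U) = (U + r) + r = U + 2*r)
q(-11, -7)*X(12, 10) + M(1) = 5*(10 + 2*12)/4 + 1 = 5*(10 + 24)/4 + 1 = (5/4)*34 + 1 = 85/2 + 1 = 87/2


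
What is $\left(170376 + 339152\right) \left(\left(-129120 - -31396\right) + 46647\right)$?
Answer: $-26025161656$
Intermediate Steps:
$\left(170376 + 339152\right) \left(\left(-129120 - -31396\right) + 46647\right) = 509528 \left(\left(-129120 + 31396\right) + 46647\right) = 509528 \left(-97724 + 46647\right) = 509528 \left(-51077\right) = -26025161656$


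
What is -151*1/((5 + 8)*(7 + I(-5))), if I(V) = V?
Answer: -151/26 ≈ -5.8077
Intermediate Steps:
-151*1/((5 + 8)*(7 + I(-5))) = -151*1/((5 + 8)*(7 - 5)) = -151/(2*13) = -151/26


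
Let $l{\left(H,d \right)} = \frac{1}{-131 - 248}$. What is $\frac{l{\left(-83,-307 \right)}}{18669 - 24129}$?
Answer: $\frac{1}{2069340} \approx 4.8325 \cdot 10^{-7}$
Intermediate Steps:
$l{\left(H,d \right)} = - \frac{1}{379}$ ($l{\left(H,d \right)} = \frac{1}{-379} = - \frac{1}{379}$)
$\frac{l{\left(-83,-307 \right)}}{18669 - 24129} = - \frac{1}{379 \left(18669 - 24129\right)} = - \frac{1}{379 \left(-5460\right)} = \left(- \frac{1}{379}\right) \left(- \frac{1}{5460}\right) = \frac{1}{2069340}$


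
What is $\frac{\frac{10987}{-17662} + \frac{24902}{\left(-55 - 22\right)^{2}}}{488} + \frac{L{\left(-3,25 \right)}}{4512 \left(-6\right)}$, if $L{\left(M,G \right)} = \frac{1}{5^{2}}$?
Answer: $\frac{15845651703361}{2161630801915200} \approx 0.0073304$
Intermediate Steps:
$L{\left(M,G \right)} = \frac{1}{25}$
$\frac{\frac{10987}{-17662} + \frac{24902}{\left(-55 - 22\right)^{2}}}{488} + \frac{L{\left(-3,25 \right)}}{4512 \left(-6\right)} = \frac{\frac{10987}{-17662} + \frac{24902}{\left(-55 - 22\right)^{2}}}{488} + \frac{1}{25 \cdot 4512 \left(-6\right)} = \left(10987 \left(- \frac{1}{17662}\right) + \frac{24902}{\left(-77\right)^{2}}\right) \frac{1}{488} + \frac{1}{25 \left(-27072\right)} = \left(- \frac{10987}{17662} + \frac{24902}{5929}\right) \frac{1}{488} + \frac{1}{25} \left(- \frac{1}{27072}\right) = \left(- \frac{10987}{17662} + 24902 \cdot \frac{1}{5929}\right) \frac{1}{488} - \frac{1}{676800} = \left(- \frac{10987}{17662} + \frac{24902}{5929}\right) \frac{1}{488} - \frac{1}{676800} = \frac{374677201}{104717998} \cdot \frac{1}{488} - \frac{1}{676800} = \frac{374677201}{51102383024} - \frac{1}{676800} = \frac{15845651703361}{2161630801915200}$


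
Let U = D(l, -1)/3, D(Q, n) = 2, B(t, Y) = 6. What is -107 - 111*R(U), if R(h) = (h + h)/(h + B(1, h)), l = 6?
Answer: -646/5 ≈ -129.20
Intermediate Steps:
U = ⅔ (U = 2/3 = 2*(⅓) = ⅔ ≈ 0.66667)
R(h) = 2*h/(6 + h) (R(h) = (h + h)/(h + 6) = (2*h)/(6 + h) = 2*h/(6 + h))
-107 - 111*R(U) = -107 - 222*2/(3*(6 + ⅔)) = -107 - 222*2/(3*20/3) = -107 - 222*2*3/(3*20) = -107 - 111*⅕ = -107 - 111/5 = -646/5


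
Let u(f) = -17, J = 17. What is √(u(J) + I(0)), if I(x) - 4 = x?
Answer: I*√13 ≈ 3.6056*I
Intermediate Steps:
I(x) = 4 + x
√(u(J) + I(0)) = √(-17 + (4 + 0)) = √(-17 + 4) = √(-13) = I*√13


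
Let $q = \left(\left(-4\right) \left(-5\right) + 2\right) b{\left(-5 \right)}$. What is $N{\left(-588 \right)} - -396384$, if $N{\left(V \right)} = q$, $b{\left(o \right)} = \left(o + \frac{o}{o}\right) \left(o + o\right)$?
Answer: $397264$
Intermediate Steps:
$b{\left(o \right)} = 2 o \left(1 + o\right)$ ($b{\left(o \right)} = \left(o + 1\right) 2 o = \left(1 + o\right) 2 o = 2 o \left(1 + o\right)$)
$q = 880$ ($q = \left(\left(-4\right) \left(-5\right) + 2\right) 2 \left(-5\right) \left(1 - 5\right) = \left(20 + 2\right) 2 \left(-5\right) \left(-4\right) = 22 \cdot 40 = 880$)
$N{\left(V \right)} = 880$
$N{\left(-588 \right)} - -396384 = 880 - -396384 = 880 + 396384 = 397264$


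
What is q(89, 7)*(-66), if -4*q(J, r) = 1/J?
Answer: 33/178 ≈ 0.18539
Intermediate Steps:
q(J, r) = -1/(4*J)
q(89, 7)*(-66) = -1/4/89*(-66) = -1/4*1/89*(-66) = -1/356*(-66) = 33/178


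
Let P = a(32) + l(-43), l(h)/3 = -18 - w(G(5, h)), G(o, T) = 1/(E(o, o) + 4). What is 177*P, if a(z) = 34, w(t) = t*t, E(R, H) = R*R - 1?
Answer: -2775891/784 ≈ -3540.7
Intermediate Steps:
E(R, H) = -1 + R² (E(R, H) = R² - 1 = -1 + R²)
G(o, T) = 1/(3 + o²) (G(o, T) = 1/((-1 + o²) + 4) = 1/(3 + o²))
w(t) = t²
l(h) = -42339/784 (l(h) = 3*(-18 - (1/(3 + 5²))²) = 3*(-18 - (1/(3 + 25))²) = 3*(-18 - (1/28)²) = 3*(-18 - 1*1/784) = 3*(-18 - 1/784) = 3*(-14113/784) = -42339/784)
P = -15683/784 (P = 34 - 42339/784 = -15683/784 ≈ -20.004)
177*P = 177*(-15683/784) = -2775891/784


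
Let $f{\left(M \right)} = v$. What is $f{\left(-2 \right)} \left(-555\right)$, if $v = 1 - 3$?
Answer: $1110$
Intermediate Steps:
$v = -2$
$f{\left(M \right)} = -2$
$f{\left(-2 \right)} \left(-555\right) = \left(-2\right) \left(-555\right) = 1110$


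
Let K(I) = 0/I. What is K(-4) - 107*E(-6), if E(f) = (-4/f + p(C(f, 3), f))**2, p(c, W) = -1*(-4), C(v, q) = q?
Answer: -20972/9 ≈ -2330.2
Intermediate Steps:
K(I) = 0
p(c, W) = 4
E(f) = (4 - 4/f)**2 (E(f) = (-4/f + 4)**2 = (4 - 4/f)**2)
K(-4) - 107*E(-6) = 0 - 1712*(-1 - 6)**2/(-6)**2 = 0 - 1712*(-7)**2/36 = 0 - 1712*49/36 = 0 - 107*196/9 = 0 - 20972/9 = -20972/9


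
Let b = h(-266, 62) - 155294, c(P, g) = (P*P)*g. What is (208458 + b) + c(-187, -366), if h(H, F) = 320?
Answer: -12745170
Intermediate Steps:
c(P, g) = g*P² (c(P, g) = P²*g = g*P²)
b = -154974 (b = 320 - 155294 = -154974)
(208458 + b) + c(-187, -366) = (208458 - 154974) - 366*(-187)² = 53484 - 366*34969 = 53484 - 12798654 = -12745170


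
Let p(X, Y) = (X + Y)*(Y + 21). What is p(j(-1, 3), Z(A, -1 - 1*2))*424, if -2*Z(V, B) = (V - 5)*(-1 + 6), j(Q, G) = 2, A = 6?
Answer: -3922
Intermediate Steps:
Z(V, B) = 25/2 - 5*V/2 (Z(V, B) = -(V - 5)*(-1 + 6)/2 = -(-5 + V)*5/2 = -(-25 + 5*V)/2 = 25/2 - 5*V/2)
p(X, Y) = (21 + Y)*(X + Y) (p(X, Y) = (X + Y)*(21 + Y) = (21 + Y)*(X + Y))
p(j(-1, 3), Z(A, -1 - 1*2))*424 = ((25/2 - 5/2*6)**2 + 21*2 + 21*(25/2 - 5/2*6) + 2*(25/2 - 5/2*6))*424 = ((25/2 - 15)**2 + 42 + 21*(25/2 - 15) + 2*(25/2 - 15))*424 = ((-5/2)**2 + 42 + 21*(-5/2) + 2*(-5/2))*424 = (25/4 + 42 - 105/2 - 5)*424 = -37/4*424 = -3922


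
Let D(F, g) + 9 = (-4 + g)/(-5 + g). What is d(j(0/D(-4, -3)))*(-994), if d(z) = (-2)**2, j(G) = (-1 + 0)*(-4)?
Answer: -3976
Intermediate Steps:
D(F, g) = -9 + (-4 + g)/(-5 + g)
j(G) = 4 (j(G) = -1*(-4) = 4)
d(z) = 4
d(j(0/D(-4, -3)))*(-994) = 4*(-994) = -3976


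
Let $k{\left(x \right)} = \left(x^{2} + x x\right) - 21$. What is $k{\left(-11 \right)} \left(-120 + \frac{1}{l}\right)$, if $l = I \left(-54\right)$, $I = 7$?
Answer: $- \frac{10024781}{378} \approx -26521.0$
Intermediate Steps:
$k{\left(x \right)} = -21 + 2 x^{2}$ ($k{\left(x \right)} = \left(x^{2} + x^{2}\right) - 21 = 2 x^{2} - 21 = -21 + 2 x^{2}$)
$l = -378$ ($l = 7 \left(-54\right) = -378$)
$k{\left(-11 \right)} \left(-120 + \frac{1}{l}\right) = \left(-21 + 2 \left(-11\right)^{2}\right) \left(-120 + \frac{1}{-378}\right) = \left(-21 + 2 \cdot 121\right) \left(-120 - \frac{1}{378}\right) = \left(-21 + 242\right) \left(- \frac{45361}{378}\right) = 221 \left(- \frac{45361}{378}\right) = - \frac{10024781}{378}$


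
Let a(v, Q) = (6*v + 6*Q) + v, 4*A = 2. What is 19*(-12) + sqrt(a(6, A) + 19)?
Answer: -220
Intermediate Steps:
A = 1/2 (A = (1/4)*2 = 1/2 ≈ 0.50000)
a(v, Q) = 6*Q + 7*v (a(v, Q) = (6*Q + 6*v) + v = 6*Q + 7*v)
19*(-12) + sqrt(a(6, A) + 19) = 19*(-12) + sqrt((6*(1/2) + 7*6) + 19) = -228 + sqrt((3 + 42) + 19) = -228 + sqrt(45 + 19) = -228 + sqrt(64) = -228 + 8 = -220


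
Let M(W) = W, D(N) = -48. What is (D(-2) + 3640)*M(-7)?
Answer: -25144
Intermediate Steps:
(D(-2) + 3640)*M(-7) = (-48 + 3640)*(-7) = 3592*(-7) = -25144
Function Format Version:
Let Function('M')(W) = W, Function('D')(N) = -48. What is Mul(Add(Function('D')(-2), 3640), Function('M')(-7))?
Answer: -25144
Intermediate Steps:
Mul(Add(Function('D')(-2), 3640), Function('M')(-7)) = Mul(Add(-48, 3640), -7) = Mul(3592, -7) = -25144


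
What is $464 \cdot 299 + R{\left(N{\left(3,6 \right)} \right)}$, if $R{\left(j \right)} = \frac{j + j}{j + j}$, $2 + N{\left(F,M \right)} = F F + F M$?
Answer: $138737$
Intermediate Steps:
$N{\left(F,M \right)} = -2 + F^{2} + F M$ ($N{\left(F,M \right)} = -2 + \left(F F + F M\right) = -2 + \left(F^{2} + F M\right) = -2 + F^{2} + F M$)
$R{\left(j \right)} = 1$ ($R{\left(j \right)} = \frac{2 j}{2 j} = 2 j \frac{1}{2 j} = 1$)
$464 \cdot 299 + R{\left(N{\left(3,6 \right)} \right)} = 464 \cdot 299 + 1 = 138736 + 1 = 138737$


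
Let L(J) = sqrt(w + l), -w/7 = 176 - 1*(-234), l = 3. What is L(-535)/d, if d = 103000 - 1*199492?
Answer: -I*sqrt(2867)/96492 ≈ -0.00055491*I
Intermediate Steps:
w = -2870 (w = -7*(176 - 1*(-234)) = -7*(176 + 234) = -7*410 = -2870)
d = -96492 (d = 103000 - 199492 = -96492)
L(J) = I*sqrt(2867) (L(J) = sqrt(-2870 + 3) = sqrt(-2867) = I*sqrt(2867))
L(-535)/d = (I*sqrt(2867))/(-96492) = (I*sqrt(2867))*(-1/96492) = -I*sqrt(2867)/96492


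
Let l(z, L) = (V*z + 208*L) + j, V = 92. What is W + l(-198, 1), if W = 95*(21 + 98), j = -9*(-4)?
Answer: -6667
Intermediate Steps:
j = 36
W = 11305 (W = 95*119 = 11305)
l(z, L) = 36 + 92*z + 208*L (l(z, L) = (92*z + 208*L) + 36 = 36 + 92*z + 208*L)
W + l(-198, 1) = 11305 + (36 + 92*(-198) + 208*1) = 11305 + (36 - 18216 + 208) = 11305 - 17972 = -6667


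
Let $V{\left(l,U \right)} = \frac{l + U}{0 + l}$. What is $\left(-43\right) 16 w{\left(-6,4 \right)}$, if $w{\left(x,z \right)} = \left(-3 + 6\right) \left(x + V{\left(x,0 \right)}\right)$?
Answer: $10320$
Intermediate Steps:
$V{\left(l,U \right)} = \frac{U + l}{l}$
$w{\left(x,z \right)} = 3 + 3 x$ ($w{\left(x,z \right)} = \left(-3 + 6\right) \left(x + \frac{0 + x}{x}\right) = 3 \left(x + \frac{x}{x}\right) = 3 \left(x + 1\right) = 3 \left(1 + x\right) = 3 + 3 x$)
$\left(-43\right) 16 w{\left(-6,4 \right)} = \left(-43\right) 16 \left(3 + 3 \left(-6\right)\right) = - 688 \left(3 - 18\right) = \left(-688\right) \left(-15\right) = 10320$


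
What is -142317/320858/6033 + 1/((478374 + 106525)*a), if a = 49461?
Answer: -1372394892051283/18666750133271529282 ≈ -7.3521e-5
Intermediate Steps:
-142317/320858/6033 + 1/((478374 + 106525)*a) = -142317/320858/6033 + 1/((478374 + 106525)*49461) = -142317*1/320858*(1/6033) + (1/49461)/584899 = -142317/320858*1/6033 + (1/584899)*(1/49461) = -47439/645245438 + 1/28929689439 = -1372394892051283/18666750133271529282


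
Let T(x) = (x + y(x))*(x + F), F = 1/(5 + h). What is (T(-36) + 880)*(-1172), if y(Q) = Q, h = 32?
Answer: -150475424/37 ≈ -4.0669e+6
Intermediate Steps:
F = 1/37 (F = 1/(5 + 32) = 1/37 ≈ 0.027027)
T(x) = 2*x*(1/37 + x) (T(x) = (x + x)*(x + 1/37) = (2*x)*(1/37 + x) = 2*x*(1/37 + x))
(T(-36) + 880)*(-1172) = ((2/37)*(-36)*(1 + 37*(-36)) + 880)*(-1172) = ((2/37)*(-36)*(1 - 1332) + 880)*(-1172) = ((2/37)*(-36)*(-1331) + 880)*(-1172) = (95832/37 + 880)*(-1172) = (128392/37)*(-1172) = -150475424/37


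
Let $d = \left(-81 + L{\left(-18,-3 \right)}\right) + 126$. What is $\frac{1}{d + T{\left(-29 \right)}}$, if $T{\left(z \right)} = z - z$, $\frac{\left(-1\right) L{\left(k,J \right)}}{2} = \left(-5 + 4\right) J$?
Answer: $\frac{1}{39} \approx 0.025641$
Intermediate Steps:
$L{\left(k,J \right)} = 2 J$ ($L{\left(k,J \right)} = - 2 \left(-5 + 4\right) J = - 2 \left(- J\right) = 2 J$)
$T{\left(z \right)} = 0$
$d = 39$ ($d = \left(-81 + 2 \left(-3\right)\right) + 126 = \left(-81 - 6\right) + 126 = -87 + 126 = 39$)
$\frac{1}{d + T{\left(-29 \right)}} = \frac{1}{39 + 0} = \frac{1}{39}$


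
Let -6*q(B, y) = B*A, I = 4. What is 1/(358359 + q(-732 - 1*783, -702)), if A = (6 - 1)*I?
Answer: 1/363409 ≈ 2.7517e-6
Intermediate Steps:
A = 20 (A = (6 - 1)*4 = 5*4 = 20)
q(B, y) = -10*B/3 (q(B, y) = -B*20/6 = -10*B/3)
1/(358359 + q(-732 - 1*783, -702)) = 1/(358359 - 10*(-732 - 1*783)/3) = 1/(358359 - 10*(-732 - 783)/3) = 1/(358359 - 10/3*(-1515)) = 1/(358359 + 5050) = 1/363409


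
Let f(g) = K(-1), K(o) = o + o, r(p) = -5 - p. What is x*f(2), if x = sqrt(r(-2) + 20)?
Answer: -2*sqrt(17) ≈ -8.2462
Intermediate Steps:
K(o) = 2*o
x = sqrt(17) (x = sqrt((-5 - 1*(-2)) + 20) = sqrt((-5 + 2) + 20) = sqrt(-3 + 20) = sqrt(17) ≈ 4.1231)
f(g) = -2 (f(g) = 2*(-1) = -2)
x*f(2) = sqrt(17)*(-2) = -2*sqrt(17)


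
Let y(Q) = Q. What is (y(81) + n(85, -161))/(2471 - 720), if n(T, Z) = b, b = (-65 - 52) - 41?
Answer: -77/1751 ≈ -0.043975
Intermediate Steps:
b = -158 (b = -117 - 41 = -158)
n(T, Z) = -158
(y(81) + n(85, -161))/(2471 - 720) = (81 - 158)/(2471 - 720) = -77/1751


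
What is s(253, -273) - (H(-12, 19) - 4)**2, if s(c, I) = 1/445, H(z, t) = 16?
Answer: -64079/445 ≈ -144.00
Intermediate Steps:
s(c, I) = 1/445
s(253, -273) - (H(-12, 19) - 4)**2 = 1/445 - (16 - 4)**2 = 1/445 - 1*12**2 = 1/445 - 1*144 = 1/445 - 144 = -64079/445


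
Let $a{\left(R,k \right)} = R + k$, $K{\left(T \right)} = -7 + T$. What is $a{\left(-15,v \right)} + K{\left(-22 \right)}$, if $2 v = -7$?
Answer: $- \frac{95}{2} \approx -47.5$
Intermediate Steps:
$v = - \frac{7}{2}$ ($v = \frac{1}{2} \left(-7\right) = - \frac{7}{2} \approx -3.5$)
$a{\left(-15,v \right)} + K{\left(-22 \right)} = \left(-15 - \frac{7}{2}\right) - 29 = - \frac{37}{2} - 29 = - \frac{95}{2}$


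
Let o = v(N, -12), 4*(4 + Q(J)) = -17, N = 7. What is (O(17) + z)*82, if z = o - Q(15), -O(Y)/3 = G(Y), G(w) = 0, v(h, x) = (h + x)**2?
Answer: 5453/2 ≈ 2726.5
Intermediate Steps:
Q(J) = -33/4 (Q(J) = -4 + (1/4)*(-17) = -4 - 17/4 = -33/4)
o = 25 (o = (7 - 12)**2 = (-5)**2 = 25)
O(Y) = 0 (O(Y) = -3*0 = 0)
z = 133/4 (z = 25 - 1*(-33/4) = 25 + 33/4 = 133/4 ≈ 33.250)
(O(17) + z)*82 = (0 + 133/4)*82 = (133/4)*82 = 5453/2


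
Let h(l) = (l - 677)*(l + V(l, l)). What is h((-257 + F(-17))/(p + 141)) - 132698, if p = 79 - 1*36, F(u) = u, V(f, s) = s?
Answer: -553026259/4232 ≈ -1.3068e+5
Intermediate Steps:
p = 43 (p = 79 - 36 = 43)
h(l) = 2*l*(-677 + l) (h(l) = (l - 677)*(l + l) = (-677 + l)*(2*l) = 2*l*(-677 + l))
h((-257 + F(-17))/(p + 141)) - 132698 = 2*((-257 - 17)/(43 + 141))*(-677 + (-257 - 17)/(43 + 141)) - 132698 = 2*(-274/184)*(-677 - 274/184) - 132698 = 2*(-274*1/184)*(-677 - 274*1/184) - 132698 = 2*(-137/92)*(-677 - 137/92) - 132698 = 2*(-137/92)*(-62421/92) - 132698 = 8551677/4232 - 132698 = -553026259/4232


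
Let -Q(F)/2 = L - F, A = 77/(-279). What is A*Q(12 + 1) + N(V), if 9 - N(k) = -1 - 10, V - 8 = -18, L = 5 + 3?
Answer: 4810/279 ≈ 17.240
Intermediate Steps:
A = -77/279 (A = 77*(-1/279) = -77/279 ≈ -0.27599)
L = 8
V = -10 (V = 8 - 18 = -10)
Q(F) = -16 + 2*F (Q(F) = -2*(8 - F) = -16 + 2*F)
N(k) = 20 (N(k) = 9 - (-1 - 10) = 9 - 1*(-11) = 9 + 11 = 20)
A*Q(12 + 1) + N(V) = -77*(-16 + 2*(12 + 1))/279 + 20 = -77*(-16 + 2*13)/279 + 20 = -77*(-16 + 26)/279 + 20 = -77/279*10 + 20 = -770/279 + 20 = 4810/279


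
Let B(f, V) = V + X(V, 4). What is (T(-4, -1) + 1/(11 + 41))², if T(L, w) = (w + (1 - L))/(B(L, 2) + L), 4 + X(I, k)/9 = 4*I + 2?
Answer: 25/2704 ≈ 0.0092456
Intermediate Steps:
X(I, k) = -18 + 36*I (X(I, k) = -36 + 9*(4*I + 2) = -36 + 9*(2 + 4*I) = -36 + (18 + 36*I) = -18 + 36*I)
B(f, V) = -18 + 37*V (B(f, V) = V + (-18 + 36*V) = -18 + 37*V)
T(L, w) = (1 + w - L)/(56 + L) (T(L, w) = (w + (1 - L))/((-18 + 37*2) + L) = (1 + w - L)/((-18 + 74) + L) = (1 + w - L)/(56 + L))
(T(-4, -1) + 1/(11 + 41))² = ((1 - 1 - 1*(-4))/(56 - 4) + 1/(11 + 41))² = ((1 - 1 + 4)/52 + 1/52)² = ((1/52)*4 + 1/52)² = (1/13 + 1/52)² = (5/52)² = 25/2704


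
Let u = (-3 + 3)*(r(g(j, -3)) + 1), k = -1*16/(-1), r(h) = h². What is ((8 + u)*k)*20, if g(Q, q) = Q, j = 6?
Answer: 2560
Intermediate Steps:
k = 16 (k = -16*(-1) = 16)
u = 0 (u = (-3 + 3)*(6² + 1) = 0*(36 + 1) = 0*37 = 0)
((8 + u)*k)*20 = ((8 + 0)*16)*20 = (8*16)*20 = 128*20 = 2560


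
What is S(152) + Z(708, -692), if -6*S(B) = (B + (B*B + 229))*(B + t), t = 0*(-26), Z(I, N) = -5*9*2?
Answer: -1785130/3 ≈ -5.9504e+5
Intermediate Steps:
Z(I, N) = -90 (Z(I, N) = -45*2 = -90)
t = 0
S(B) = -B*(229 + B + B²)/6 (S(B) = -(B + (B*B + 229))*(B + 0)/6 = -(B + (B² + 229))*B/6 = -(B + (229 + B²))*B/6 = -(229 + B + B²)*B/6 = -B*(229 + B + B²)/6)
S(152) + Z(708, -692) = (⅙)*152*(-229 - 1*152 - 1*152²) - 90 = (⅙)*152*(-229 - 152 - 1*23104) - 90 = (⅙)*152*(-229 - 152 - 23104) - 90 = (⅙)*152*(-23485) - 90 = -1784860/3 - 90 = -1785130/3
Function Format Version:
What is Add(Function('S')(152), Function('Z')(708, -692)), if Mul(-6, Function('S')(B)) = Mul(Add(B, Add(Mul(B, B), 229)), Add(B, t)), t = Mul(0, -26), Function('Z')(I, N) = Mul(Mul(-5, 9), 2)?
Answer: Rational(-1785130, 3) ≈ -5.9504e+5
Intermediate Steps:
Function('Z')(I, N) = -90 (Function('Z')(I, N) = Mul(-45, 2) = -90)
t = 0
Function('S')(B) = Mul(Rational(-1, 6), B, Add(229, B, Pow(B, 2))) (Function('S')(B) = Mul(Rational(-1, 6), Mul(Add(B, Add(Mul(B, B), 229)), Add(B, 0))) = Mul(Rational(-1, 6), Mul(Add(B, Add(Pow(B, 2), 229)), B)) = Mul(Rational(-1, 6), Mul(Add(B, Add(229, Pow(B, 2))), B)) = Mul(Rational(-1, 6), Mul(Add(229, B, Pow(B, 2)), B)) = Mul(Rational(-1, 6), Mul(B, Add(229, B, Pow(B, 2)))) = Mul(Rational(-1, 6), B, Add(229, B, Pow(B, 2))))
Add(Function('S')(152), Function('Z')(708, -692)) = Add(Mul(Rational(1, 6), 152, Add(-229, Mul(-1, 152), Mul(-1, Pow(152, 2)))), -90) = Add(Mul(Rational(1, 6), 152, Add(-229, -152, Mul(-1, 23104))), -90) = Add(Mul(Rational(1, 6), 152, Add(-229, -152, -23104)), -90) = Add(Mul(Rational(1, 6), 152, -23485), -90) = Add(Rational(-1784860, 3), -90) = Rational(-1785130, 3)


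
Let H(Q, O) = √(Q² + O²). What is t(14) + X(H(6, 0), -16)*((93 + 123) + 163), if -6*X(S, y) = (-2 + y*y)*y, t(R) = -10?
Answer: 770098/3 ≈ 2.5670e+5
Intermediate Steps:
H(Q, O) = √(O² + Q²)
X(S, y) = -y*(-2 + y²)/6 (X(S, y) = -(-2 + y*y)*y/6 = -(-2 + y²)*y/6 = -y*(-2 + y²)/6)
t(14) + X(H(6, 0), -16)*((93 + 123) + 163) = -10 + ((⅙)*(-16)*(2 - 1*(-16)²))*((93 + 123) + 163) = -10 + ((⅙)*(-16)*(2 - 1*256))*(216 + 163) = -10 + ((⅙)*(-16)*(2 - 256))*379 = -10 + ((⅙)*(-16)*(-254))*379 = -10 + (2032/3)*379 = -10 + 770128/3 = 770098/3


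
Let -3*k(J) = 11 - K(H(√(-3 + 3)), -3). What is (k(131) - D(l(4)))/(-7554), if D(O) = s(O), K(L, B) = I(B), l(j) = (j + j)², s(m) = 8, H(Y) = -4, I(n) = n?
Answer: 19/11331 ≈ 0.0016768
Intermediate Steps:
l(j) = 4*j² (l(j) = (2*j)² = 4*j²)
K(L, B) = B
D(O) = 8
k(J) = -14/3 (k(J) = -(11 - 1*(-3))/3 = -(11 + 3)/3 = -⅓*14 = -14/3)
(k(131) - D(l(4)))/(-7554) = (-14/3 - 1*8)/(-7554) = (-14/3 - 8)*(-1/7554) = -38/3*(-1/7554) = 19/11331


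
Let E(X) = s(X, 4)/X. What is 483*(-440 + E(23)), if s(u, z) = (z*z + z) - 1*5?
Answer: -212205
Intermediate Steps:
s(u, z) = -5 + z + z² (s(u, z) = (z² + z) - 5 = (z + z²) - 5 = -5 + z + z²)
E(X) = 15/X (E(X) = (-5 + 4 + 4²)/X = (-5 + 4 + 16)/X = 15/X)
483*(-440 + E(23)) = 483*(-440 + 15/23) = 483*(-10105/23) = -212205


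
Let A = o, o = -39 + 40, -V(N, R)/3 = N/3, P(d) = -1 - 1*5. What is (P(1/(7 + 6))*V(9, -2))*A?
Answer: 54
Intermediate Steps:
P(d) = -6 (P(d) = -1 - 5 = -6)
V(N, R) = -N (V(N, R) = -3*N/3 = -N)
o = 1
A = 1
(P(1/(7 + 6))*V(9, -2))*A = -(-6)*9*1 = -6*(-9)*1 = 54*1 = 54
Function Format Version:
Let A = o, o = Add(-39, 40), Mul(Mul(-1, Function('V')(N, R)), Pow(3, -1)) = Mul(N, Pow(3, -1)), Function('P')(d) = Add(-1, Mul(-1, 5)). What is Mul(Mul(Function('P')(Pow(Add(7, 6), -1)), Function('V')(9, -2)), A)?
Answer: 54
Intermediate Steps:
Function('P')(d) = -6 (Function('P')(d) = Add(-1, -5) = -6)
Function('V')(N, R) = Mul(-1, N) (Function('V')(N, R) = Mul(-3, Mul(N, Pow(3, -1))) = Mul(-3, Mul(N, Rational(1, 3))) = Mul(-3, Mul(Rational(1, 3), N)) = Mul(-1, N))
o = 1
A = 1
Mul(Mul(Function('P')(Pow(Add(7, 6), -1)), Function('V')(9, -2)), A) = Mul(Mul(-6, Mul(-1, 9)), 1) = Mul(Mul(-6, -9), 1) = Mul(54, 1) = 54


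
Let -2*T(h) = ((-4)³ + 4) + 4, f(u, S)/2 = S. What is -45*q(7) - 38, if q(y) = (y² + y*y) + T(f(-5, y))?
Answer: -5708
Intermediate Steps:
f(u, S) = 2*S
T(h) = 28 (T(h) = -(((-4)³ + 4) + 4)/2 = -((-64 + 4) + 4)/2 = -(-60 + 4)/2 = -½*(-56) = 28)
q(y) = 28 + 2*y² (q(y) = (y² + y*y) + 28 = (y² + y²) + 28 = 2*y² + 28 = 28 + 2*y²)
-45*q(7) - 38 = -45*(28 + 2*7²) - 38 = -45*(28 + 2*49) - 38 = -45*(28 + 98) - 38 = -45*126 - 38 = -5670 - 38 = -5708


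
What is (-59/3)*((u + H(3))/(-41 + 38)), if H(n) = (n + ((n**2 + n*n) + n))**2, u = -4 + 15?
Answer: 34633/9 ≈ 3848.1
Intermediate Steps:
u = 11
H(n) = (2*n + 2*n**2)**2 (H(n) = (n + ((n**2 + n**2) + n))**2 = (n + (2*n**2 + n))**2 = (n + (n + 2*n**2))**2 = (2*n + 2*n**2)**2)
(-59/3)*((u + H(3))/(-41 + 38)) = (-59/3)*((11 + 4*3**2*(1 + 3)**2)/(-41 + 38)) = (-59*1/3)*((11 + 4*9*4**2)/(-3)) = -59*(11 + 4*9*16)*(-1)/(3*3) = -59*(11 + 576)*(-1)/(3*3) = -34633*(-1)/(3*3) = -59/3*(-587/3) = 34633/9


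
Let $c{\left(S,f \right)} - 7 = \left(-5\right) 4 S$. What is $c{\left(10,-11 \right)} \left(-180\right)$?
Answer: $34740$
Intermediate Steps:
$c{\left(S,f \right)} = 7 - 20 S$ ($c{\left(S,f \right)} = 7 + \left(-5\right) 4 S = 7 - 20 S$)
$c{\left(10,-11 \right)} \left(-180\right) = \left(7 - 200\right) \left(-180\right) = \left(-193\right) \left(-180\right) = 34740$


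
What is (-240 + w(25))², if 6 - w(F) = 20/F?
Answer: 1378276/25 ≈ 55131.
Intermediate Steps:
w(F) = 6 - 20/F
(-240 + w(25))² = (-240 + (6 - 20/25))² = (-240 + (6 - 20*1/25))² = (-240 + (6 - ⅘))² = (-240 + 26/5)² = (-1174/5)² = 1378276/25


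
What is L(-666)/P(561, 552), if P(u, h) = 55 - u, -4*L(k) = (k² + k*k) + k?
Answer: 40293/92 ≈ 437.97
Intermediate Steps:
L(k) = -k²/2 - k/4 (L(k) = -((k² + k*k) + k)/4 = -((k² + k²) + k)/4 = -(2*k² + k)/4 = -(k + 2*k²)/4 = -k²/2 - k/4)
L(-666)/P(561, 552) = (-¼*(-666)*(1 + 2*(-666)))/(55 - 1*561) = (-¼*(-666)*(1 - 1332))/(55 - 561) = -¼*(-666)*(-1331)/(-506) = -443223/2*(-1/506) = 40293/92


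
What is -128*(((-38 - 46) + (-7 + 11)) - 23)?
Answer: 13184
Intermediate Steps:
-128*(((-38 - 46) + (-7 + 11)) - 23) = -128*((-84 + 4) - 23) = -128*(-80 - 23) = -128*(-103) = 13184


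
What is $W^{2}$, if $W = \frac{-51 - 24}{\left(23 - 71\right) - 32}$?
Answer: $\frac{225}{256} \approx 0.87891$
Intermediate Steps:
$W = \frac{15}{16}$ ($W = - \frac{75}{\left(23 - 71\right) - 32} = - \frac{75}{-48 - 32} = - \frac{75}{-80} = \left(-75\right) \left(- \frac{1}{80}\right) = \frac{15}{16} \approx 0.9375$)
$W^{2} = \left(\frac{15}{16}\right)^{2} = \frac{225}{256}$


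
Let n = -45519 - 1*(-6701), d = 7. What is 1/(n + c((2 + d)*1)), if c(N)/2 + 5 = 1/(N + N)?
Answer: -9/349451 ≈ -2.5755e-5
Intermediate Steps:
c(N) = -10 + 1/N (c(N) = -10 + 2/(N + N) = -10 + 2/((2*N)) = -10 + 2*(1/(2*N)) = -10 + 1/N)
n = -38818 (n = -45519 + 6701 = -38818)
1/(n + c((2 + d)*1)) = 1/(-38818 + (-10 + 1/((2 + 7)*1))) = 1/(-38818 + (-10 + 1/(9*1))) = 1/(-38818 + (-10 + 1/9)) = 1/(-38818 - 89/9) = 1/(-349451/9) = -9/349451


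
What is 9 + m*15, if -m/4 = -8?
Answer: 489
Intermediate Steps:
m = 32 (m = -4*(-8) = 32)
9 + m*15 = 9 + 32*15 = 9 + 480 = 489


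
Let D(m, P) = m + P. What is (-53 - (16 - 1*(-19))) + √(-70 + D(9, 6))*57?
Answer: -88 + 57*I*√55 ≈ -88.0 + 422.72*I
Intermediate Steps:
D(m, P) = P + m
(-53 - (16 - 1*(-19))) + √(-70 + D(9, 6))*57 = (-53 - (16 - 1*(-19))) + √(-70 + (6 + 9))*57 = (-53 - (16 + 19)) + √(-70 + 15)*57 = (-53 - 1*35) + √(-55)*57 = (-53 - 35) + (I*√55)*57 = -88 + 57*I*√55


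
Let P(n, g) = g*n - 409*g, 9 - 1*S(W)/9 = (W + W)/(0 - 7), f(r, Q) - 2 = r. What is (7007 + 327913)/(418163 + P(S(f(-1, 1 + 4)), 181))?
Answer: 2344440/2514823 ≈ 0.93225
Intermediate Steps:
f(r, Q) = 2 + r
S(W) = 81 + 18*W/7 (S(W) = 81 - 9*(W + W)/(0 - 7) = 81 - 9*2*W/(-7) = 81 - 9*2*W*(-1)/7 = 81 - (-18)*W/7 = 81 + 18*W/7)
P(n, g) = -409*g + g*n
(7007 + 327913)/(418163 + P(S(f(-1, 1 + 4)), 181)) = (7007 + 327913)/(418163 + 181*(-409 + (81 + 18*(2 - 1)/7))) = 334920/(418163 + 181*(-409 + (81 + (18/7)*1))) = 334920/(418163 + 181*(-409 + (81 + 18/7))) = 334920/(418163 + 181*(-409 + 585/7)) = 334920/(418163 + 181*(-2278/7)) = 334920/(418163 - 412318/7) = 334920/(2514823/7) = 334920*(7/2514823) = 2344440/2514823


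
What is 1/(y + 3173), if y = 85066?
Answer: 1/88239 ≈ 1.1333e-5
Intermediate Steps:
1/(y + 3173) = 1/(85066 + 3173) = 1/88239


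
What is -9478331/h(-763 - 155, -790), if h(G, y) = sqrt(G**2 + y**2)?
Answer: -9478331*sqrt(366706)/733412 ≈ -7826.1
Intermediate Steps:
-9478331/h(-763 - 155, -790) = -9478331/sqrt((-763 - 155)**2 + (-790)**2) = -9478331/sqrt((-918)**2 + 624100) = -9478331/sqrt(842724 + 624100) = -9478331*sqrt(366706)/733412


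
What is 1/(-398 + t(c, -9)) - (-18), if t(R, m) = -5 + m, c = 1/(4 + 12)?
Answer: 7415/412 ≈ 17.998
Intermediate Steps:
c = 1/16 ≈ 0.062500
1/(-398 + t(c, -9)) - (-18) = 1/(-398 + (-5 - 9)) - (-18) = 1/(-398 - 14) - 1*(-18) = 1/(-412) + 18 = -1/412 + 18 = 7415/412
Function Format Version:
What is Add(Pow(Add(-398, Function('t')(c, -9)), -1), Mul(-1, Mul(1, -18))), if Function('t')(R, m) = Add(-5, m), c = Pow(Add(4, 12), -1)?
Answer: Rational(7415, 412) ≈ 17.998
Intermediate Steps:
c = Rational(1, 16) (c = Pow(16, -1) = Rational(1, 16) ≈ 0.062500)
Add(Pow(Add(-398, Function('t')(c, -9)), -1), Mul(-1, Mul(1, -18))) = Add(Pow(Add(-398, Add(-5, -9)), -1), Mul(-1, Mul(1, -18))) = Add(Pow(Add(-398, -14), -1), Mul(-1, -18)) = Add(Pow(-412, -1), 18) = Add(Rational(-1, 412), 18) = Rational(7415, 412)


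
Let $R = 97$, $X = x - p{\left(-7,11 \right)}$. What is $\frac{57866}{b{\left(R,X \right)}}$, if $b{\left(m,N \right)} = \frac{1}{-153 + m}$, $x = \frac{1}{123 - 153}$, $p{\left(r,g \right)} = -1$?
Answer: $-3240496$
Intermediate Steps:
$x = - \frac{1}{30}$ ($x = \frac{1}{-30} = - \frac{1}{30} \approx -0.033333$)
$X = \frac{29}{30}$ ($X = - \frac{1}{30} - -1 = - \frac{1}{30} + 1 = \frac{29}{30} \approx 0.96667$)
$\frac{57866}{b{\left(R,X \right)}} = \frac{57866}{\frac{1}{-153 + 97}} = \frac{57866}{\frac{1}{-56}} = \frac{57866}{- \frac{1}{56}} = 57866 \left(-56\right) = -3240496$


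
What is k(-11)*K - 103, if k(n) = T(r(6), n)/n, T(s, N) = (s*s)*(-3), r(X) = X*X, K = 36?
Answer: 138835/11 ≈ 12621.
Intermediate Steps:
r(X) = X²
T(s, N) = -3*s² (T(s, N) = s²*(-3) = -3*s²)
k(n) = -3888/n (k(n) = (-3*(6²)²)/n = (-3*36²)/n = (-3*1296)/n = -3888/n)
k(-11)*K - 103 = -3888/(-11)*36 - 103 = -3888*(-1/11)*36 - 103 = (3888/11)*36 - 103 = 139968/11 - 103 = 138835/11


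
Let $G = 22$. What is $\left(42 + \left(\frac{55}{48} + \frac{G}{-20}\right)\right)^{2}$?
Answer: $\frac{101828281}{57600} \approx 1767.9$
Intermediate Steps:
$\left(42 + \left(\frac{55}{48} + \frac{G}{-20}\right)\right)^{2} = \left(42 + \left(\frac{55}{48} + \frac{22}{-20}\right)\right)^{2} = \left(42 + \left(55 \cdot \frac{1}{48} + 22 \left(- \frac{1}{20}\right)\right)\right)^{2} = \left(42 + \left(\frac{55}{48} - \frac{11}{10}\right)\right)^{2} = \left(42 + \frac{11}{240}\right)^{2} = \left(\frac{10091}{240}\right)^{2} = \frac{101828281}{57600}$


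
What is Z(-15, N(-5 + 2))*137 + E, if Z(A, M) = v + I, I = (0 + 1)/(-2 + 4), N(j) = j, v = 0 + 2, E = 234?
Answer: 1153/2 ≈ 576.50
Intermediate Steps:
v = 2
I = ½ (I = 1/2 = 1*(½) = ½ ≈ 0.50000)
Z(A, M) = 5/2 (Z(A, M) = 2 + ½ = 5/2)
Z(-15, N(-5 + 2))*137 + E = (5/2)*137 + 234 = 685/2 + 234 = 1153/2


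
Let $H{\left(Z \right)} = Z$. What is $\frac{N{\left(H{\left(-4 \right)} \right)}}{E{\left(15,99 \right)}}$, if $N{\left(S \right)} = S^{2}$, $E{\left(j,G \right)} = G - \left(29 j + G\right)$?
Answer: $- \frac{16}{435} \approx -0.036782$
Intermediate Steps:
$E{\left(j,G \right)} = - 29 j$ ($E{\left(j,G \right)} = G - \left(G + 29 j\right) = - 29 j$)
$\frac{N{\left(H{\left(-4 \right)} \right)}}{E{\left(15,99 \right)}} = \frac{\left(-4\right)^{2}}{\left(-29\right) 15} = \frac{16}{-435} = 16 \left(- \frac{1}{435}\right) = - \frac{16}{435}$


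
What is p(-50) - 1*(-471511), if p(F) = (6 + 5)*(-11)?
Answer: 471390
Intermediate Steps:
p(F) = -121 (p(F) = 11*(-11) = -121)
p(-50) - 1*(-471511) = -121 - 1*(-471511) = -121 + 471511 = 471390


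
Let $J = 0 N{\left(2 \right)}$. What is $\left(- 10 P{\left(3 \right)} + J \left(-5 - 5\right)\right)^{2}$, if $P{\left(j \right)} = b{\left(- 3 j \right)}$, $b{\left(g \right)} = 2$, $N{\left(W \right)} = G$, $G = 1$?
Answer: $400$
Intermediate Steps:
$N{\left(W \right)} = 1$
$J = 0$ ($J = 0 \cdot 1 = 0$)
$P{\left(j \right)} = 2$
$\left(- 10 P{\left(3 \right)} + J \left(-5 - 5\right)\right)^{2} = \left(\left(-10\right) 2 + 0 \left(-5 - 5\right)\right)^{2} = \left(-20 + 0 \left(-10\right)\right)^{2} = \left(-20 + 0\right)^{2} = \left(-20\right)^{2} = 400$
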